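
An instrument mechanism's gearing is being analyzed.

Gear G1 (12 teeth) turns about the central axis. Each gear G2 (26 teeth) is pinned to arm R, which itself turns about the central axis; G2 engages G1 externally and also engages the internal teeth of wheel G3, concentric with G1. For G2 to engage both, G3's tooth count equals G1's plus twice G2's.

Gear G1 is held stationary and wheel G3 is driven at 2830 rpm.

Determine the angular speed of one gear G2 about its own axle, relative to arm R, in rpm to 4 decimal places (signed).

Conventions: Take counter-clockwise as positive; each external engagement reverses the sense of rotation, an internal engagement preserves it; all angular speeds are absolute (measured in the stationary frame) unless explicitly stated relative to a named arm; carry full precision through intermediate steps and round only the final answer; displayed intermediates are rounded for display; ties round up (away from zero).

recognized (axles ride arm R): planetary set, 12/26/64 teeth
normalise by the input: solve with ω_ring = 1, then scale by 2830 rpm
ring teeth: 12 + 2·26 = 64
12(ω_sun−ω_arm) = −64(ω_ring−ω_arm),  ω_sun = 0, ω_ring = 1
12(0−ω_arm) = −64(1−ω_arm)  ⇒  76·ω_arm = 64  ⇒  ω_arm = 16/19
sun–planet mesh: 12·(0−16/19) = −26·(ω_p−ω_arm)  ⇒  ω_p−ω_arm = 96/247
scale: ω_p−ω_arm = 96/247 × 2830 rpm = +1099.9190 rpm

+1099.9190 rpm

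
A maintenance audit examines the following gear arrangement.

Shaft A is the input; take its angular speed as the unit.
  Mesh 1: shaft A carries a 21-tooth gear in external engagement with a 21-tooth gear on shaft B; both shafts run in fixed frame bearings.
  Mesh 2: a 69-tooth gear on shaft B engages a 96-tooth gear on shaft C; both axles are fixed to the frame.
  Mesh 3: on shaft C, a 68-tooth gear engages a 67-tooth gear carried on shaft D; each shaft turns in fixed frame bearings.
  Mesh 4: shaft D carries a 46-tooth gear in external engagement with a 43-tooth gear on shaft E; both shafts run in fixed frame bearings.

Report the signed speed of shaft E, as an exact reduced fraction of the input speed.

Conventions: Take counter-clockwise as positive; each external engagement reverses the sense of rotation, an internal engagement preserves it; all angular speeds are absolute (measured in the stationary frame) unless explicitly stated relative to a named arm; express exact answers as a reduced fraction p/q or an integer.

8993/11524

4-mesh fixed-axis compound train (all bearings frame-fixed)
mesh 1 [21T→21T]: |ω|/ω_in = 1×21/21 = 1, sense flips to −
mesh 2 [69T→96T]: |ω|/ω_in = 1×69/96 = 23/32, sense flips to +
mesh 3 [68T→67T]: |ω|/ω_in = (23/32)×68/67 = 391/536, sense flips to −
mesh 4 [46T→43T]: |ω|/ω_in = (391/536)×46/43 = 8993/11524, sense flips to +
signed output speed (× input speed) = 8993/11524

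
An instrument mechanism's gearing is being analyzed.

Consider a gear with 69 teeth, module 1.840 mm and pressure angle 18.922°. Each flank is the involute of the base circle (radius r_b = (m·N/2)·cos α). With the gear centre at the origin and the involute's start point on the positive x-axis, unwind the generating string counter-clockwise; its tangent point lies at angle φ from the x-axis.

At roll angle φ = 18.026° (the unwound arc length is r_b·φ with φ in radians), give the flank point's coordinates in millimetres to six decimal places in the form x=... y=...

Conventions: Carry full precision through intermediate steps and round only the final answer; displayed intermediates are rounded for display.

x=62.948357 y=0.617183

topology: single-mesh involute geometry — m = 1.840, N = 69
pitch radius r_p = m·N/2 = 1.840·69/2 = 63.480000
base radius r_b = r_p·cos α = 63.480000·cos 18.922° = 60.049599
roll angle φ = 18.026° = 0.31461305 rad
x = r_b·(cos φ + φ·sin φ) = 62.948357
y = r_b·(sin φ − φ·cos φ) = 0.617183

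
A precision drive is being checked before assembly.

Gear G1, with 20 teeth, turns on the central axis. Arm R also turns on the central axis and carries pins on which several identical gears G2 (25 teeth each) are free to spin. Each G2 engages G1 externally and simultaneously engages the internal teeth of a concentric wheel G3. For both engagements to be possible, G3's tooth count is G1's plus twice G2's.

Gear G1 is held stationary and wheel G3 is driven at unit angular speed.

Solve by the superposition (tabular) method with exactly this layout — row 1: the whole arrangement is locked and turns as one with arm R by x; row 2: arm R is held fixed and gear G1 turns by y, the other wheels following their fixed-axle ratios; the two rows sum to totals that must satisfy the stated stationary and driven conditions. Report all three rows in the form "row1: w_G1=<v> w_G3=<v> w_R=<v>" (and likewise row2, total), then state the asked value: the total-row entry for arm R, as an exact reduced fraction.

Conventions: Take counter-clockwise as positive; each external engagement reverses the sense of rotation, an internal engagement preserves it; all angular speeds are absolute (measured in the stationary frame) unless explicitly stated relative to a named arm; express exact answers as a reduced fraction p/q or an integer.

topology: planetary set — G1 20T / G2 25T / G3 70T, arm = carrier (Willis)
row 1 (train locked, turned with arm): all members turn x
row 2 — arm fixed, fixed-axis ratios: sun y, ring −(20/70)·y, arm 0
boundary: total ω_sun = x + y = 0 and total ω_ring = x − (20/70)·y = 1  ⇒  y = -7/9, x = 7/9
row 2 ring = −(20/70)·(-7/9) = 2/9
totals (row 1 + row 2): sun 7/9 + (-7/9) = 0, ring 7/9 + 2/9 = 1, arm 7/9 + 0 = 7/9
asked cell (total, arm) = 7/9

row1: w_G1=7/9 w_G3=7/9 w_R=7/9
row2: w_G1=-7/9 w_G3=2/9 w_R=0
total: w_G1=0 w_G3=1 w_R=7/9
asked value: 7/9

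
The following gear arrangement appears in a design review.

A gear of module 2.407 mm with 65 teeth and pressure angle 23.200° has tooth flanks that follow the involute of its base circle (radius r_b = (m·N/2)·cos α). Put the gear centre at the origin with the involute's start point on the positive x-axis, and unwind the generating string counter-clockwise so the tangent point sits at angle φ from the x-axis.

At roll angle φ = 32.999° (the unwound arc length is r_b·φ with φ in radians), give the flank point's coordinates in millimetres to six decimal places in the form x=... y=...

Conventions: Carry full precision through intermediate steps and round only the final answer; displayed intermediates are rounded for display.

x=82.856000 y=4.428710

single-mesh involute tooth geometry (65T wheel at module 2.407)
pitch radius r_p = m·N/2 = 2.407·65/2 = 78.227500
base radius r_b = r_p·cos α = 78.227500·cos 23.200° = 71.901660
roll angle φ = 32.999° = 0.57594120 rad
x = r_b·(cos φ + φ·sin φ) = 82.856000
y = r_b·(sin φ − φ·cos φ) = 4.428710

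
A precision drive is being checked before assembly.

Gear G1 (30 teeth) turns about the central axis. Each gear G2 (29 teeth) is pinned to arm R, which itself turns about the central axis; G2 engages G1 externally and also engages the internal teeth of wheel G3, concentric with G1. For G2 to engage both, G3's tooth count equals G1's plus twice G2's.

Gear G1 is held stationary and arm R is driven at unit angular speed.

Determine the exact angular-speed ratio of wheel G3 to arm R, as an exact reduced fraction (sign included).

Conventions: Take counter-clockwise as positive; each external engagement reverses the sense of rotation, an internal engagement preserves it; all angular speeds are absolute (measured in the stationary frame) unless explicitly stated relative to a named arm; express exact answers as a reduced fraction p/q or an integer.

planetary set (30T centre, 29T on arm, 88T internal) — Willis relation
ring teeth: 30 + 2·29 = 88
30(ω_sun−ω_arm) = −88(ω_ring−ω_arm),  ω_sun = 0, ω_arm = 1
ω_ring = 1 − (30/88)(0−1) = 59/44
ω_out/ω_in = 59/44

59/44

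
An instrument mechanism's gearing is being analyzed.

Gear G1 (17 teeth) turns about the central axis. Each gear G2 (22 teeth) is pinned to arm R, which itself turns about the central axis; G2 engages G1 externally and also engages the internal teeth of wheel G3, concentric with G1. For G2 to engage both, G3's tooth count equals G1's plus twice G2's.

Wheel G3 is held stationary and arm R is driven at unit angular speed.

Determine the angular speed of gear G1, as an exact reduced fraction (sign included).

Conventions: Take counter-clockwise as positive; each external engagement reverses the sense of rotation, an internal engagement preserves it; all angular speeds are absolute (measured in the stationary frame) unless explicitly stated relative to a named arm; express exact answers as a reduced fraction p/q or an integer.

recognized (axles ride arm R): planetary set, 17/22/61 teeth
ring teeth: 17 + 2·22 = 61
17(ω_sun−ω_arm) = −61(ω_ring−ω_arm),  ω_ring = 0, ω_arm = 1
ω_sun = 1 − (61/17)(0−1) = 78/17
exact speed ratio = 78/17

78/17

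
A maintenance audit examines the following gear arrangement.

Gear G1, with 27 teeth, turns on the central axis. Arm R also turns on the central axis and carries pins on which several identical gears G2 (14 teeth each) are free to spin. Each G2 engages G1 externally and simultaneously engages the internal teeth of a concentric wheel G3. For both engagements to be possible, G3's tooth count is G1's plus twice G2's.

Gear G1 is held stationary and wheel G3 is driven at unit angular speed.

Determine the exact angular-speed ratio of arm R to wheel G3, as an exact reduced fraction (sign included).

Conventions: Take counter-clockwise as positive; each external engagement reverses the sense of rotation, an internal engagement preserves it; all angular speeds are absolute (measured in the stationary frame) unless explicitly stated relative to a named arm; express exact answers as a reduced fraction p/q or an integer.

55/82

class = planetary set [G3 = 27+2·14 = 55; Willis about the carrier]
ring teeth: 27 + 2·14 = 55
27(ω_sun−ω_arm) = −55(ω_ring−ω_arm),  ω_sun = 0, ω_ring = 1
27(0−ω_arm) = −55(1−ω_arm)  ⇒  82·ω_arm = 55  ⇒  ω_arm = 55/82
ω_out/ω_in = 55/82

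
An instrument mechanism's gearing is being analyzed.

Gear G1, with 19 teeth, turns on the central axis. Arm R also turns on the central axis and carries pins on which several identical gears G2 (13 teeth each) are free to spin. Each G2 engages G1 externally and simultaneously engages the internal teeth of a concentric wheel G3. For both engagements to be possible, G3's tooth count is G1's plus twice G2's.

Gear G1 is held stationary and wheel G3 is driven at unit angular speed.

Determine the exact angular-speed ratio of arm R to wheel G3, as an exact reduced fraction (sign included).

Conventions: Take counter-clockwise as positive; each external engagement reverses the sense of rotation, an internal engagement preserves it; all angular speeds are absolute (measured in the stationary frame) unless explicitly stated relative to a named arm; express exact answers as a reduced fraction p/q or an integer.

45/64

planetary set (19T centre, 13T on arm, 45T internal) — Willis relation
ring teeth: 19 + 2·13 = 45
19(ω_sun−ω_arm) = −45(ω_ring−ω_arm),  ω_sun = 0, ω_ring = 1
19(0−ω_arm) = −45(1−ω_arm)  ⇒  64·ω_arm = 45  ⇒  ω_arm = 45/64
ω_out/ω_in = 45/64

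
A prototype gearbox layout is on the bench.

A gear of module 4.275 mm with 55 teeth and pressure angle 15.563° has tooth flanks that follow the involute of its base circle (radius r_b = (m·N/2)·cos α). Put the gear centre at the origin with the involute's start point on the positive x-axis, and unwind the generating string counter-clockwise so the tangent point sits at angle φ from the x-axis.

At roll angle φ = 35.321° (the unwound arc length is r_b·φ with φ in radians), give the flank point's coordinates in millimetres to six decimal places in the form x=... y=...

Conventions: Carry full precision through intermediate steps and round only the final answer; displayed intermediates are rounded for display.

x=132.770154 y=8.512580

class = single-mesh tooth geometry [base-circle involute, m = 4.275, 55T]
pitch radius r_p = m·N/2 = 4.275·55/2 = 117.562500
base radius r_b = r_p·cos α = 117.562500·cos 15.563° = 113.252192
roll angle φ = 35.321° = 0.61646775 rad
x = r_b·(cos φ + φ·sin φ) = 132.770154
y = r_b·(sin φ − φ·cos φ) = 8.512580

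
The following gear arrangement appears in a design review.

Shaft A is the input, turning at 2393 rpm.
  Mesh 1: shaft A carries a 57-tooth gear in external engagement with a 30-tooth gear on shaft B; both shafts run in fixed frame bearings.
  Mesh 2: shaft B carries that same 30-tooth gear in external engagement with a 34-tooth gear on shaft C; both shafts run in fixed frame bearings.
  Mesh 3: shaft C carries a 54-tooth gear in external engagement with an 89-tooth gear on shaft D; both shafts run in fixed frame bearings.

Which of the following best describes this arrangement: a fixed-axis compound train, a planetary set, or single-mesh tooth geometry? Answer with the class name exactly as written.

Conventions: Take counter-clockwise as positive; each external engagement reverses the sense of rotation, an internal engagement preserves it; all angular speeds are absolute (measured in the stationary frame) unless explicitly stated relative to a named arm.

fixed-axis compound train

recognized (4 fixed axles, 3 meshes): fixed-axis compound train
classification: fixed-axis compound train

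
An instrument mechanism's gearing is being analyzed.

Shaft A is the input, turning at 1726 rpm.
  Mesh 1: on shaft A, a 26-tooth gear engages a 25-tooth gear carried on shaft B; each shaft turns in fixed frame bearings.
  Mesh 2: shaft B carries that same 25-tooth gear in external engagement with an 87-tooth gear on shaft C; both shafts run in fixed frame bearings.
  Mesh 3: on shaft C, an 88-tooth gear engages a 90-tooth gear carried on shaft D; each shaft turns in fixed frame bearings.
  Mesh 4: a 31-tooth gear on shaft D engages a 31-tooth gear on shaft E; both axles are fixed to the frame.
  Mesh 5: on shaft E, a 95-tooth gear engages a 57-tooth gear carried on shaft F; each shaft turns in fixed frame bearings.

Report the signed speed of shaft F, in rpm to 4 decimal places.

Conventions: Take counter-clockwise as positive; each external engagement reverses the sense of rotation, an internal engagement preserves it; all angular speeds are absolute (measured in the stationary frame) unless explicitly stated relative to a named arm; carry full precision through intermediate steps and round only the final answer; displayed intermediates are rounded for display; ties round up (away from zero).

topology: fixed-axis compound train — 5 meshes, A→F
mesh 1 [26T→25T]: ω = 1726.0000×26/25 = 1795.0400 rpm, sense flips to −
mesh 2 [25T→87T]: ω = 1795.0400×25/87 = 515.8161 rpm, sense flips to +
mesh 3 [88T→90T]: ω = 515.8161×88/90 = 504.3535 rpm, sense flips to −
mesh 4 [31T→31T]: ω = 504.3535×31/31 = 504.3535 rpm, sense flips to +
mesh 5 [95T→57T]: ω = 504.3535×95/57 = 840.5892 rpm, sense flips to −
signed output speed = -840.5892 rpm

-840.5892 rpm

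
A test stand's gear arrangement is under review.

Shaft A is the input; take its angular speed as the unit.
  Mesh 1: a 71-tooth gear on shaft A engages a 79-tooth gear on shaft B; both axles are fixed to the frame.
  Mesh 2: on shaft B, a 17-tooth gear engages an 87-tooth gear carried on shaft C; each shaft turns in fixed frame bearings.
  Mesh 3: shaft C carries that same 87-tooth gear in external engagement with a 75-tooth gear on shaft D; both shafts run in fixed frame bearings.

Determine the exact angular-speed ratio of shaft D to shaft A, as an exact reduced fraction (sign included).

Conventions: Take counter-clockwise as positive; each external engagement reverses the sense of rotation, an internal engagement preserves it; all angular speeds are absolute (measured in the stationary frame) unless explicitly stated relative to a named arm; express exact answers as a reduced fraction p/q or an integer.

-1207/5925

class = fixed-axis compound train [3 meshes; 3 ratios multiply, 3 sense flips]
mesh 1 [71T→79T]: running ratio 71/79, sense −
mesh 2 [17T→87T]: running ratio 1207/6873, sense +
mesh 3 [87T→75T]: running ratio 1207/5925, sense −
ω_out/ω_in = -1207/5925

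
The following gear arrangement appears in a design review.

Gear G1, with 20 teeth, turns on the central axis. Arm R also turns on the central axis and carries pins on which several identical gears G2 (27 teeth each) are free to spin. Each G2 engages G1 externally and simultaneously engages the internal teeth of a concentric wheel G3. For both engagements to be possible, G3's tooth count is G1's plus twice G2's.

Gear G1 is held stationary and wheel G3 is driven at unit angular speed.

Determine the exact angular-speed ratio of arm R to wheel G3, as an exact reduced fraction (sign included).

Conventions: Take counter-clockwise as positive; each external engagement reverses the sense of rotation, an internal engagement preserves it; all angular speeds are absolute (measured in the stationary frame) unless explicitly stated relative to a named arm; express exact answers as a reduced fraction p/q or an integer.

37/47

topology: planetary set — G1 20T / G2 27T / G3 74T, arm = carrier (Willis)
ring teeth: 20 + 2·27 = 74
20(ω_sun−ω_arm) = −74(ω_ring−ω_arm),  ω_sun = 0, ω_ring = 1
20(0−ω_arm) = −74(1−ω_arm)  ⇒  94·ω_arm = 74  ⇒  ω_arm = 37/47
ω_out/ω_in = 37/47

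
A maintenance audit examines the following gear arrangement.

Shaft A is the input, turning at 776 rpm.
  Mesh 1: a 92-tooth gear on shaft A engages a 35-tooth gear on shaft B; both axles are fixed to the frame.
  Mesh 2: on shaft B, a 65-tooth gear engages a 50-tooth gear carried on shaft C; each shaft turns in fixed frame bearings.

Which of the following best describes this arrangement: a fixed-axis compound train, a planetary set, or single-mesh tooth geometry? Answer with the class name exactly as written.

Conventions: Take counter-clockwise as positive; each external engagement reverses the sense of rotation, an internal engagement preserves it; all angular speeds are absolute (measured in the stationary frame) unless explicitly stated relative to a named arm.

fixed-axis compound train

topology: fixed-axis compound train — 2 meshes, A→C
classification: fixed-axis compound train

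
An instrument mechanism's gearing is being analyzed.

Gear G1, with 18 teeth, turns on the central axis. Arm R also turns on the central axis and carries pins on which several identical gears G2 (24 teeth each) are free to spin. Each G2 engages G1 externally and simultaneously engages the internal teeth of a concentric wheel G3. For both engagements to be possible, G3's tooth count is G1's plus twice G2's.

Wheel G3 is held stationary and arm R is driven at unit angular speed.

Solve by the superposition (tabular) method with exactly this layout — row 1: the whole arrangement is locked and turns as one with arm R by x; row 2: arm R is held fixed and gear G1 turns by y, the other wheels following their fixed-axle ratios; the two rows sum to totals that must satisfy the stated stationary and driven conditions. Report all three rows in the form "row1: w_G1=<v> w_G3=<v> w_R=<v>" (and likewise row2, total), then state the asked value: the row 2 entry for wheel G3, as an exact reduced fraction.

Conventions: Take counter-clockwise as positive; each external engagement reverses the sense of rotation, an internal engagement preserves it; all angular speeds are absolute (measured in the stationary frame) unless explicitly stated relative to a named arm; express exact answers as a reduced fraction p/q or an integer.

row1: w_G1=1 w_G3=1 w_R=1
row2: w_G1=11/3 w_G3=-1 w_R=0
total: w_G1=14/3 w_G3=0 w_R=1
asked value: -1

topology: planetary set — G1 18T / G2 24T / G3 66T, arm = carrier (Willis)
superposition row 1 [locked train]: every member turns x
row 2 (arm held, sun turns y): ω_ring = −(18/66)·y, ω_arm = 0
boundary: total ω_ring = x − (18/66)·y = 0 and total ω_arm = x = 1  ⇒  y = 11/3, x = 1
row 2 ring = −(18/66)·11/3 = -1
totals (row 1 + row 2): sun 1 + 11/3 = 14/3, ring 1 + (-1) = 0, arm 1 + 0 = 1
asked cell (row2, ring) = -1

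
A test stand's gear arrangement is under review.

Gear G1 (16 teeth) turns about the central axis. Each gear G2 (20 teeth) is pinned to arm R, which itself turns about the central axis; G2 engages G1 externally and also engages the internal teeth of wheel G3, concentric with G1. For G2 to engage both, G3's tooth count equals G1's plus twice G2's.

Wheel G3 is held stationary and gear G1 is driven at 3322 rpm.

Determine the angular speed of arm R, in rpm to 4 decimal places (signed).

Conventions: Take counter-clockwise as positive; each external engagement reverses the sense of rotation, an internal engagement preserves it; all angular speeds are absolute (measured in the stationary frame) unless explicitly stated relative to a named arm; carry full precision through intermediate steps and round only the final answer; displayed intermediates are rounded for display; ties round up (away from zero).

recognized (axles ride arm R): planetary set, 16/20/56 teeth
normalise by the input: solve with ω_sun = 1, then scale by 3322 rpm
ring teeth: 16 + 2·20 = 56
16(ω_sun−ω_arm) = −56(ω_ring−ω_arm),  ω_ring = 0, ω_sun = 1
16(1−ω_arm) = −56(0−ω_arm)  ⇒  72·ω_arm = 16  ⇒  ω_arm = 2/9
scale: ω_arm = 2/9 × 3322 rpm = +738.2222 rpm

+738.2222 rpm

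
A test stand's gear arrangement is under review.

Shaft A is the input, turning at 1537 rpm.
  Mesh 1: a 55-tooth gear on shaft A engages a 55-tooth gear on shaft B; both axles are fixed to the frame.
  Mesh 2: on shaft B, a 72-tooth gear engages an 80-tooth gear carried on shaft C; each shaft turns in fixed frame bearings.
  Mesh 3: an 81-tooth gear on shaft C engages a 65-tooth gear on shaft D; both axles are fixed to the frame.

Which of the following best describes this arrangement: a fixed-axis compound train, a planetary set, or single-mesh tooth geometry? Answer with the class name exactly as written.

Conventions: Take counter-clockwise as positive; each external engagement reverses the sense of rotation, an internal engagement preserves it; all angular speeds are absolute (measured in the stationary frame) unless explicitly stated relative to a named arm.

fixed-axis compound train

class = fixed-axis compound train [3 meshes; 3 ratios multiply, 3 sense flips]
classification: fixed-axis compound train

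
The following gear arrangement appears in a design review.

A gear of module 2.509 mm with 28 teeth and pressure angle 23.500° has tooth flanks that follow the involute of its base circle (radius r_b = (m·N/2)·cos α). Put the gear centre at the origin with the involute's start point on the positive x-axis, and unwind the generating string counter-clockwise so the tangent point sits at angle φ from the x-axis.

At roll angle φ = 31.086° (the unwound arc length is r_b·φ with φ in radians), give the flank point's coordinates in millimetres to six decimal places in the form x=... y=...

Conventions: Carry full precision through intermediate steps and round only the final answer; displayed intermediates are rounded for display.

single-mesh involute tooth geometry (28T wheel at module 2.509)
pitch radius r_p = m·N/2 = 2.509·28/2 = 35.126000
base radius r_b = r_p·cos α = 35.126000·cos 23.500° = 32.212652
roll angle φ = 31.086° = 0.54255305 rad
x = r_b·(cos φ + φ·sin φ) = 36.610532
y = r_b·(sin φ − φ·cos φ) = 1.664921

x=36.610532 y=1.664921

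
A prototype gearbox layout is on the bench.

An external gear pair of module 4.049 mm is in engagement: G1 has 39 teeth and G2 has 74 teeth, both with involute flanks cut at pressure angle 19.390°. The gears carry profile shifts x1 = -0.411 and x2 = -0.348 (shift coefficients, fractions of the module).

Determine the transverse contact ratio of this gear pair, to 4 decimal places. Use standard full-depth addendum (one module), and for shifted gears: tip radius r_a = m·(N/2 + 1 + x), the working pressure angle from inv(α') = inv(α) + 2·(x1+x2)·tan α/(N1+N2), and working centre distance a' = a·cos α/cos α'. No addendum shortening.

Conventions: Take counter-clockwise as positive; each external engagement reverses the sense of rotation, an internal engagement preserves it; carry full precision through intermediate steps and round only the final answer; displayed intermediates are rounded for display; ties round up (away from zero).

2.0392

single-mesh involute tooth geometry (39T engaging 74T at module 4.049)
base radii: r_b1 = 74.477193, r_b2 = 141.315699
tip radii: r_a1 = 81.340361, r_a2 = 152.452948
inv(α') = inv(19.390°) + 2·(-0.411-0.348)·tan α/(39+74) = 0.00881199  ⇒  α' = 16.86853°
a' = a·cos α / cos α' = 228.7685·cos 19.390°/cos 16.86853° = 225.495255
action lengths: √(r_a1²−r_b1²) = 32.701714, √(r_a2²−r_b2²) = 57.199428
base pitch p_b = π·m·cos α = 11.998821
CR = (32.701714 + 57.199428 − 225.495255·sin 16.86853°)/11.998821 = 2.039174
contact ratio ≈ 2.0392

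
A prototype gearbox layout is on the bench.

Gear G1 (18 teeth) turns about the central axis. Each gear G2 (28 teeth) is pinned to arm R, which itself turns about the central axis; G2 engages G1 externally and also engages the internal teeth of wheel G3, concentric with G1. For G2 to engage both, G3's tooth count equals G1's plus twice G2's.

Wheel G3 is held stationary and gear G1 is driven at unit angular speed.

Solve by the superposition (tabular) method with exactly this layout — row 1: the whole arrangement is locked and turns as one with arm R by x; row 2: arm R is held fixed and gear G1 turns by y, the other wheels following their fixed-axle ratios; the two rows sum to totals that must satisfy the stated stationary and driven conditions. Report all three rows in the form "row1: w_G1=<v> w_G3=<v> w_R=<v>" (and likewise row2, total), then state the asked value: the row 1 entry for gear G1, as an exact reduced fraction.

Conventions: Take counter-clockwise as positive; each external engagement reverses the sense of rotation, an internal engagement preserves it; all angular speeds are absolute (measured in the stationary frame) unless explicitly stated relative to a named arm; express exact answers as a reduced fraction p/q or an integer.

row1: w_G1=9/46 w_G3=9/46 w_R=9/46
row2: w_G1=37/46 w_G3=-9/46 w_R=0
total: w_G1=1 w_G3=0 w_R=9/46
asked value: 9/46

planetary set (18T centre, 28T on arm, 74T internal) — Willis relation
row 1 — lock + rotate with arm: ω_sun = ω_ring = ω_arm = x
row 2 — arm fixed, fixed-axis ratios: sun y, ring −(18/74)·y, arm 0
boundary: total ω_ring = x − (18/74)·y = 0 and total ω_sun = x + y = 1  ⇒  y = 37/46, x = 9/46
row 2 ring = −(18/74)·37/46 = -9/46
totals (row 1 + row 2): sun 9/46 + 37/46 = 1, ring 9/46 + (-9/46) = 0, arm 9/46 + 0 = 9/46
asked cell (row1, sun) = 9/46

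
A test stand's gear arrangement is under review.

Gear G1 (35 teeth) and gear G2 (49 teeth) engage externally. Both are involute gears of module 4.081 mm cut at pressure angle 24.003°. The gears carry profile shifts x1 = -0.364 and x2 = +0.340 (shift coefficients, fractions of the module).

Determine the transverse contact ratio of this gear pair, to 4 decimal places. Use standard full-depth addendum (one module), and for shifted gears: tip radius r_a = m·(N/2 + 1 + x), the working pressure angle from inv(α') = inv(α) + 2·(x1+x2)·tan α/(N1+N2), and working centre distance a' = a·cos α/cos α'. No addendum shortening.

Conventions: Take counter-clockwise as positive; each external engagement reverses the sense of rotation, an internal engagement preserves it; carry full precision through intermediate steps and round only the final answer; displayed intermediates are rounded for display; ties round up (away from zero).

class = single-mesh tooth geometry [involute pair 35T × 49T, m = 4.081]
base radii: r_b1 = 65.241612, r_b2 = 91.338256
tip radii: r_a1 = 74.013016, r_a2 = 105.453040
inv(α') = inv(24.003°) + 2·(-0.364+0.340)·tan α/(35+49) = 0.02610559  ⇒  α' = 23.92922°
a' = a·cos α / cos α' = 171.4020·cos 24.003°/cos 23.92922° = 171.303914
action lengths: √(r_a1²−r_b1²) = 34.949373, √(r_a2²−r_b2²) = 52.703573
base pitch p_b = π·m·cos α = 11.712147
CR = (34.949373 + 52.703573 − 171.303914·sin 23.92922°)/11.712147 = 1.551445
contact ratio ≈ 1.5514

1.5514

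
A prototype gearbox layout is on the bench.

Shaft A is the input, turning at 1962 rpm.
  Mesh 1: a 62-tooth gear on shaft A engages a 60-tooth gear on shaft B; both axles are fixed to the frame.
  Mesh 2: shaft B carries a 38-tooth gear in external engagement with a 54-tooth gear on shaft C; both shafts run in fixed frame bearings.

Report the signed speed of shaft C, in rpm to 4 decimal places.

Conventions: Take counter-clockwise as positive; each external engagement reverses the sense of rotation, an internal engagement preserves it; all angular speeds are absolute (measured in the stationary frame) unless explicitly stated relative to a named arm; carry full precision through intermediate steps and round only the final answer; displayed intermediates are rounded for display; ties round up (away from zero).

class = fixed-axis compound train [2 meshes; 2 ratios multiply, 2 sense flips]
mesh 1 [62T→60T]: ω = 1962.0000×62/60 = 2027.4000 rpm, sense flips to −
mesh 2 [38T→54T]: ω = 2027.4000×38/54 = 1426.6889 rpm, sense flips to +
signed output speed = +1426.6889 rpm

+1426.6889 rpm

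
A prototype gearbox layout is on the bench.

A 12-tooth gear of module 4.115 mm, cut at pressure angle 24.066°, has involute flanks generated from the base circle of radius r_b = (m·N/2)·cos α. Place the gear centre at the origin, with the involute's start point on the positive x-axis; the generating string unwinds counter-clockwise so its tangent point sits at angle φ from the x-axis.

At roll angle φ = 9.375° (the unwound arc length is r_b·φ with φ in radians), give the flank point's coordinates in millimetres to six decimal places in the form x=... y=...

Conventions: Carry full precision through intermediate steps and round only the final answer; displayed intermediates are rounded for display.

recognized (one wheel, involute flank): single-mesh tooth geometry, m = 4.115, N = 12
pitch radius r_p = m·N/2 = 4.115·12/2 = 24.690000
base radius r_b = r_p·cos α = 24.690000·cos 24.066° = 22.543854
roll angle φ = 9.375° = 0.16362462 rad
x = r_b·(cos φ + φ·sin φ) = 22.843621
y = r_b·(sin φ − φ·cos φ) = 0.032831

x=22.843621 y=0.032831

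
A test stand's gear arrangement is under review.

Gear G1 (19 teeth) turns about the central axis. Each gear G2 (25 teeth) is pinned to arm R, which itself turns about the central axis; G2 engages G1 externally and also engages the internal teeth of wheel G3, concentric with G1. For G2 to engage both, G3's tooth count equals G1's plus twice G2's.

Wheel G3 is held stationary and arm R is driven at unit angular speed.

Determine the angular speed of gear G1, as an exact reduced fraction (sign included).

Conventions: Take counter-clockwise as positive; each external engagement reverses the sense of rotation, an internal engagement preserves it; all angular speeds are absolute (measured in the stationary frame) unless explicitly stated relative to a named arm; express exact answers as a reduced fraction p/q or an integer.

88/19

class = planetary set [G3 = 19+2·25 = 69; Willis about the carrier]
ring teeth: 19 + 2·25 = 69
19(ω_sun−ω_arm) = −69(ω_ring−ω_arm),  ω_ring = 0, ω_arm = 1
ω_sun = 1 − (69/19)(0−1) = 88/19
exact speed ratio = 88/19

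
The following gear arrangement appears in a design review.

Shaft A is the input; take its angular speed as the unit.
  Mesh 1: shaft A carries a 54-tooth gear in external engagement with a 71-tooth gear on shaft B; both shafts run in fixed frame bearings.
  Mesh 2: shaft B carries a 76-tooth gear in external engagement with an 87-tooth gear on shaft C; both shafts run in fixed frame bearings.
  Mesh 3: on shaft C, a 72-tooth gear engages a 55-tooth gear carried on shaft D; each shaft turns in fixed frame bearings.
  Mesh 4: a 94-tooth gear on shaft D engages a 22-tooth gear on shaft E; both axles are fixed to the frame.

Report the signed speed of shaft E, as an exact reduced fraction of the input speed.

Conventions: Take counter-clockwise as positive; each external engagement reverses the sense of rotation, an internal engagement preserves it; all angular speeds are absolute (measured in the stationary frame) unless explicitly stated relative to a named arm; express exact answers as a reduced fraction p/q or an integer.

4-mesh fixed-axis compound train (all bearings frame-fixed)
mesh 1 [54T→71T]: |ω|/ω_in = 1×54/71 = 54/71, sense flips to −
mesh 2 [76T→87T]: |ω|/ω_in = (54/71)×76/87 = 1368/2059, sense flips to +
mesh 3 [72T→55T]: |ω|/ω_in = (1368/2059)×72/55 = 98496/113245, sense flips to −
mesh 4 [94T→22T]: |ω|/ω_in = (98496/113245)×94/22 = 4629312/1245695, sense flips to +
signed output speed (× input speed) = 4629312/1245695

4629312/1245695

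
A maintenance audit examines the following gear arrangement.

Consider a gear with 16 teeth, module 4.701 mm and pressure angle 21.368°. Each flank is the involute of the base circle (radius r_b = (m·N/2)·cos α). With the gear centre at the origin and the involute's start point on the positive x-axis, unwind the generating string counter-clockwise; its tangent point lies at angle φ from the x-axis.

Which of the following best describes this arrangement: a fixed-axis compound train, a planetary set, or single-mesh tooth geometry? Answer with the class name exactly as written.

topology: single-mesh involute geometry — m = 4.701, N = 16
classification: single-mesh tooth geometry

single-mesh tooth geometry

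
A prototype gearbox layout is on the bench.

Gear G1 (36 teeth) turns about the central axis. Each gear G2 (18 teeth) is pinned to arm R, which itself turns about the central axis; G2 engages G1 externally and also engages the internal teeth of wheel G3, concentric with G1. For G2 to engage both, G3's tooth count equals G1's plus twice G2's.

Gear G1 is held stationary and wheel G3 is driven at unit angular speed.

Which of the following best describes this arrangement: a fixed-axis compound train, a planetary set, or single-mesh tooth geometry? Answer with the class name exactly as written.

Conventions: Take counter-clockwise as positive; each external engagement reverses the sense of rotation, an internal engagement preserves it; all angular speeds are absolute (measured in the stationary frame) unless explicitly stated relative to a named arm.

recognized (axles ride arm R): planetary set, 36/18/72 teeth
classification: planetary set

planetary set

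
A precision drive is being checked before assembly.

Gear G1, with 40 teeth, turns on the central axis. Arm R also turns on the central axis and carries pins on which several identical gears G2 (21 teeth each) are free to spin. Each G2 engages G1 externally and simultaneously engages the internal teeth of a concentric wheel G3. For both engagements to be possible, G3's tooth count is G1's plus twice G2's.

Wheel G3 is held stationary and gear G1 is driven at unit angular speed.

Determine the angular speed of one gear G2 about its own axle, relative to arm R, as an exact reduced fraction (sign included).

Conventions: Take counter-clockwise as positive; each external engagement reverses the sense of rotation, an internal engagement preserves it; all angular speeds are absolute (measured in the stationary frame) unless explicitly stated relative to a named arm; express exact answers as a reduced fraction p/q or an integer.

topology: planetary set — G1 40T / G2 21T / G3 82T, arm = carrier (Willis)
ring teeth: 40 + 2·21 = 82
40(ω_sun−ω_arm) = −82(ω_ring−ω_arm),  ω_ring = 0, ω_sun = 1
40(1−ω_arm) = −82(0−ω_arm)  ⇒  122·ω_arm = 40  ⇒  ω_arm = 20/61
sun–planet mesh: 40·(1−20/61) = −21·(ω_p−ω_arm)  ⇒  ω_p−ω_arm = -1640/1281
exact speed ratio = -1640/1281

-1640/1281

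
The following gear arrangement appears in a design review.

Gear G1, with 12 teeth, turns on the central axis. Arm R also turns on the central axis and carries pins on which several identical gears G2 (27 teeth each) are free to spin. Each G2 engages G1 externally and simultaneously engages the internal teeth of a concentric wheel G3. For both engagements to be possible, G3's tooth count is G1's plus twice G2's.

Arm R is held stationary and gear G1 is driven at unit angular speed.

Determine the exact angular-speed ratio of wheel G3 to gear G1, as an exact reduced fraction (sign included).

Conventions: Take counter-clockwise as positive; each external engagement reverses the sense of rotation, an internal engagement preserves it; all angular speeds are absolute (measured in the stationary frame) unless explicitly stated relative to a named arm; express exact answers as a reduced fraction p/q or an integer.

planetary set (12T centre, 27T on arm, 66T internal) — Willis relation
ring teeth: 12 + 2·27 = 66
12(ω_sun−ω_arm) = −66(ω_ring−ω_arm),  ω_arm = 0, ω_sun = 1
ω_ring = 0 − (12/66)(1−0) = -2/11
ω_out/ω_in = -2/11

-2/11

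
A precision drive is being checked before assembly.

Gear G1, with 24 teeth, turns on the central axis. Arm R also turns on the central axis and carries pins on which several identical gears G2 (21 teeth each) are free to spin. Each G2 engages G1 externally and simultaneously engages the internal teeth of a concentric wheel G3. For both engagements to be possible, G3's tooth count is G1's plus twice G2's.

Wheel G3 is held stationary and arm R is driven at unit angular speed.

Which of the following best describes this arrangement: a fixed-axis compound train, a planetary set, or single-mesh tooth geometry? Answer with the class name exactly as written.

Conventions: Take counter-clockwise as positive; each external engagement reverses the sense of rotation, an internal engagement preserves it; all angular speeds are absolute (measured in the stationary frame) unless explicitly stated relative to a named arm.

planetary set

topology: planetary set — G1 24T / G2 21T / G3 66T, arm = carrier (Willis)
classification: planetary set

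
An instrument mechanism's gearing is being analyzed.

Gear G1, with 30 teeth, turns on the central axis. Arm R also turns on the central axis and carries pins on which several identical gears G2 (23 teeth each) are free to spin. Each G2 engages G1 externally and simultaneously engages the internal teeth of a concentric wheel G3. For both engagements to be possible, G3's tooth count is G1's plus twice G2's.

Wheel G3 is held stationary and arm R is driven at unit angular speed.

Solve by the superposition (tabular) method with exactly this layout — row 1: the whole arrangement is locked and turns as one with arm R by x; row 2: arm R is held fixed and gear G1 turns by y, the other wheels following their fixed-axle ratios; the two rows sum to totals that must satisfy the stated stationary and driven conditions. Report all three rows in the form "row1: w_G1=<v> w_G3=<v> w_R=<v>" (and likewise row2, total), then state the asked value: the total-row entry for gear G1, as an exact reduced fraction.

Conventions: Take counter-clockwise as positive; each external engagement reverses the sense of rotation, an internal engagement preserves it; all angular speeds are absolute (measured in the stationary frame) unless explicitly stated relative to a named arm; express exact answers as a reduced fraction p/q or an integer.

class = planetary set [G3 = 30+2·23 = 76; Willis about the carrier]
row 1: whole set turns with the arm by x
row 2: sun turns y, ring = −(30/76)·y, arm 0
boundary: total ω_ring = x − (30/76)·y = 0 and total ω_arm = x = 1  ⇒  y = 38/15, x = 1
row 2 ring = −(30/76)·38/15 = -1
totals (row 1 + row 2): sun 1 + 38/15 = 53/15, ring 1 + (-1) = 0, arm 1 + 0 = 1
asked cell (total, sun) = 53/15

row1: w_G1=1 w_G3=1 w_R=1
row2: w_G1=38/15 w_G3=-1 w_R=0
total: w_G1=53/15 w_G3=0 w_R=1
asked value: 53/15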